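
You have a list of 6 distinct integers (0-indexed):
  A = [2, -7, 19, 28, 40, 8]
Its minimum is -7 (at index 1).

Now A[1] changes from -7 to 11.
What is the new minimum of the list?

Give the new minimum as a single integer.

Old min = -7 (at index 1)
Change: A[1] -7 -> 11
Changed element WAS the min. Need to check: is 11 still <= all others?
  Min of remaining elements: 2
  New min = min(11, 2) = 2

Answer: 2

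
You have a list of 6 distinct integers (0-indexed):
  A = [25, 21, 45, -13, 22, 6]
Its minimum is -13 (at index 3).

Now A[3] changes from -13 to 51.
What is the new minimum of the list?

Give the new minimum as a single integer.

Answer: 6

Derivation:
Old min = -13 (at index 3)
Change: A[3] -13 -> 51
Changed element WAS the min. Need to check: is 51 still <= all others?
  Min of remaining elements: 6
  New min = min(51, 6) = 6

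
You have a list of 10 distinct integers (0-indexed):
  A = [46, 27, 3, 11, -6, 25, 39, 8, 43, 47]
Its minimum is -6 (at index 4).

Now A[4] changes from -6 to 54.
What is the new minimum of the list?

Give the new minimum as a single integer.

Answer: 3

Derivation:
Old min = -6 (at index 4)
Change: A[4] -6 -> 54
Changed element WAS the min. Need to check: is 54 still <= all others?
  Min of remaining elements: 3
  New min = min(54, 3) = 3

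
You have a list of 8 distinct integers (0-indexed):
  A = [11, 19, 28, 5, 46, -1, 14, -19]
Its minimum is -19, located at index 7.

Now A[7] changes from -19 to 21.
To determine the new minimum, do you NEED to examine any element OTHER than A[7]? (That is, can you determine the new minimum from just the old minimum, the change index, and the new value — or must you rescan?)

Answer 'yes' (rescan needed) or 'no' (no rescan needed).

Old min = -19 at index 7
Change at index 7: -19 -> 21
Index 7 WAS the min and new value 21 > old min -19. Must rescan other elements to find the new min.
Needs rescan: yes

Answer: yes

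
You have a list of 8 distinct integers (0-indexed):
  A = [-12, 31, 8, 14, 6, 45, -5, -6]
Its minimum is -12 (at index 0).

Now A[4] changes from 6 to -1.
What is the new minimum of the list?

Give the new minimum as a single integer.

Old min = -12 (at index 0)
Change: A[4] 6 -> -1
Changed element was NOT the old min.
  New min = min(old_min, new_val) = min(-12, -1) = -12

Answer: -12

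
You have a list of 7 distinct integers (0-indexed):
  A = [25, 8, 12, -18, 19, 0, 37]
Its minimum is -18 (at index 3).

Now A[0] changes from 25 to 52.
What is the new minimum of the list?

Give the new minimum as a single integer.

Old min = -18 (at index 3)
Change: A[0] 25 -> 52
Changed element was NOT the old min.
  New min = min(old_min, new_val) = min(-18, 52) = -18

Answer: -18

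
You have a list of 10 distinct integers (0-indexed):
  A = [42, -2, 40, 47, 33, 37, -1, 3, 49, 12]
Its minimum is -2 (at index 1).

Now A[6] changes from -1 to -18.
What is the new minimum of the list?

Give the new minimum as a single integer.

Old min = -2 (at index 1)
Change: A[6] -1 -> -18
Changed element was NOT the old min.
  New min = min(old_min, new_val) = min(-2, -18) = -18

Answer: -18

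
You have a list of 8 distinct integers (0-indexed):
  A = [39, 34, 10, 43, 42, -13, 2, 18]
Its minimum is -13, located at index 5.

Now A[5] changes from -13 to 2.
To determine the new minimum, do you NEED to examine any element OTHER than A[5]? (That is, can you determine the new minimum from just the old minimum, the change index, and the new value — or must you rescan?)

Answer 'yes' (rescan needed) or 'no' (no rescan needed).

Old min = -13 at index 5
Change at index 5: -13 -> 2
Index 5 WAS the min and new value 2 > old min -13. Must rescan other elements to find the new min.
Needs rescan: yes

Answer: yes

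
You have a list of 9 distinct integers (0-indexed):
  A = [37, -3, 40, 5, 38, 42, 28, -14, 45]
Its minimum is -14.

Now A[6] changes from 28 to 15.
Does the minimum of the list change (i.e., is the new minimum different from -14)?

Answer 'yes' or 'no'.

Answer: no

Derivation:
Old min = -14
Change: A[6] 28 -> 15
Changed element was NOT the min; min changes only if 15 < -14.
New min = -14; changed? no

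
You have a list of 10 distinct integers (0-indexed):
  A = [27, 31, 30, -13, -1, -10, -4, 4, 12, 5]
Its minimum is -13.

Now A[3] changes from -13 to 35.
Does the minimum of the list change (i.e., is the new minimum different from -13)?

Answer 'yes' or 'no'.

Answer: yes

Derivation:
Old min = -13
Change: A[3] -13 -> 35
Changed element was the min; new min must be rechecked.
New min = -10; changed? yes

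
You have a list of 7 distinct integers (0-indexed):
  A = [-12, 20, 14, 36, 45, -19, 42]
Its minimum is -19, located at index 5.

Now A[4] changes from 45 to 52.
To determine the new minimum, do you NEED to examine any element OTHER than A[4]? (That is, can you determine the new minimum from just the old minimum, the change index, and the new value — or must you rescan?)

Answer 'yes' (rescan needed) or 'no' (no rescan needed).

Answer: no

Derivation:
Old min = -19 at index 5
Change at index 4: 45 -> 52
Index 4 was NOT the min. New min = min(-19, 52). No rescan of other elements needed.
Needs rescan: no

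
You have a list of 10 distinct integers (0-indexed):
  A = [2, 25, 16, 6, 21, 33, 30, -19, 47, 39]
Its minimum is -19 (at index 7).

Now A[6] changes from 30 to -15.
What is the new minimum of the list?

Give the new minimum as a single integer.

Old min = -19 (at index 7)
Change: A[6] 30 -> -15
Changed element was NOT the old min.
  New min = min(old_min, new_val) = min(-19, -15) = -19

Answer: -19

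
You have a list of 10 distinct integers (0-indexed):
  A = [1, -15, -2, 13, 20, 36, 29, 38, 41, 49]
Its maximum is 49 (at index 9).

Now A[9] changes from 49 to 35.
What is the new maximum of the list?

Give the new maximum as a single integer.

Answer: 41

Derivation:
Old max = 49 (at index 9)
Change: A[9] 49 -> 35
Changed element WAS the max -> may need rescan.
  Max of remaining elements: 41
  New max = max(35, 41) = 41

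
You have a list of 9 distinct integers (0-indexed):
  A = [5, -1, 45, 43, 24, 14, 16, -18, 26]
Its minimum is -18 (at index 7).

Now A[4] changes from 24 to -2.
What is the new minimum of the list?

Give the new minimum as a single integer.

Answer: -18

Derivation:
Old min = -18 (at index 7)
Change: A[4] 24 -> -2
Changed element was NOT the old min.
  New min = min(old_min, new_val) = min(-18, -2) = -18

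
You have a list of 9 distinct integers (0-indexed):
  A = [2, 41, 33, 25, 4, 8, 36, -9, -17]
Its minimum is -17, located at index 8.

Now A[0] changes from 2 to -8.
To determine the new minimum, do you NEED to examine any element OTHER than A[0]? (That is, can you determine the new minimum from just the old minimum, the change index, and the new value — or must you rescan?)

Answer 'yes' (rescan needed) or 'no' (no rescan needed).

Old min = -17 at index 8
Change at index 0: 2 -> -8
Index 0 was NOT the min. New min = min(-17, -8). No rescan of other elements needed.
Needs rescan: no

Answer: no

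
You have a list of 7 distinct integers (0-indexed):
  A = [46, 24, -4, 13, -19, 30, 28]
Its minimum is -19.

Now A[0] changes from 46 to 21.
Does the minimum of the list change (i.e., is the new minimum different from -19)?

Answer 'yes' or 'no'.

Answer: no

Derivation:
Old min = -19
Change: A[0] 46 -> 21
Changed element was NOT the min; min changes only if 21 < -19.
New min = -19; changed? no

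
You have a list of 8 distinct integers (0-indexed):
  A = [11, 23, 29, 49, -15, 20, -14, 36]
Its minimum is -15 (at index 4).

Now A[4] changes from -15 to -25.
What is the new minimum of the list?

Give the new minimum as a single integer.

Answer: -25

Derivation:
Old min = -15 (at index 4)
Change: A[4] -15 -> -25
Changed element WAS the min. Need to check: is -25 still <= all others?
  Min of remaining elements: -14
  New min = min(-25, -14) = -25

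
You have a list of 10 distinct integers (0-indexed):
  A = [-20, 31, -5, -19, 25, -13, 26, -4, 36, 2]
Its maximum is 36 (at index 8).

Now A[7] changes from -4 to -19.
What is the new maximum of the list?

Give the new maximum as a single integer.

Old max = 36 (at index 8)
Change: A[7] -4 -> -19
Changed element was NOT the old max.
  New max = max(old_max, new_val) = max(36, -19) = 36

Answer: 36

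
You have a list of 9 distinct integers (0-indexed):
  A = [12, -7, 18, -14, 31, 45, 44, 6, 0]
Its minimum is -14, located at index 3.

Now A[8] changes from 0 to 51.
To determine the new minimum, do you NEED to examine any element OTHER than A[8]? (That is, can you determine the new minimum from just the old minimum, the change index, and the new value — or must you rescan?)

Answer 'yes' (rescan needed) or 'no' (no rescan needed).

Old min = -14 at index 3
Change at index 8: 0 -> 51
Index 8 was NOT the min. New min = min(-14, 51). No rescan of other elements needed.
Needs rescan: no

Answer: no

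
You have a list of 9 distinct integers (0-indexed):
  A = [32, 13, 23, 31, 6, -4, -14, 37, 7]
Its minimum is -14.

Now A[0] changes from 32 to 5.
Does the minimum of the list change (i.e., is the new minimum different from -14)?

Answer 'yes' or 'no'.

Old min = -14
Change: A[0] 32 -> 5
Changed element was NOT the min; min changes only if 5 < -14.
New min = -14; changed? no

Answer: no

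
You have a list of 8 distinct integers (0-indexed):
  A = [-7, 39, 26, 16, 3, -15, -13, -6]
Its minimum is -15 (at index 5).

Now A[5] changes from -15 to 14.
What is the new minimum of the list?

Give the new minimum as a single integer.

Old min = -15 (at index 5)
Change: A[5] -15 -> 14
Changed element WAS the min. Need to check: is 14 still <= all others?
  Min of remaining elements: -13
  New min = min(14, -13) = -13

Answer: -13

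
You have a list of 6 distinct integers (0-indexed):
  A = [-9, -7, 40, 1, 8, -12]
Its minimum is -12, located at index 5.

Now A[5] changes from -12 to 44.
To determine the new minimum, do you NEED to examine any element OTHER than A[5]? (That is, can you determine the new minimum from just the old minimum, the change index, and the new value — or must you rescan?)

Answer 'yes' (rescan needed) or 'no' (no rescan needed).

Answer: yes

Derivation:
Old min = -12 at index 5
Change at index 5: -12 -> 44
Index 5 WAS the min and new value 44 > old min -12. Must rescan other elements to find the new min.
Needs rescan: yes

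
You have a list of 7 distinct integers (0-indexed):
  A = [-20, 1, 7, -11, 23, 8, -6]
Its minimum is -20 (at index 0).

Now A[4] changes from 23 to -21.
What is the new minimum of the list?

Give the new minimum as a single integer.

Answer: -21

Derivation:
Old min = -20 (at index 0)
Change: A[4] 23 -> -21
Changed element was NOT the old min.
  New min = min(old_min, new_val) = min(-20, -21) = -21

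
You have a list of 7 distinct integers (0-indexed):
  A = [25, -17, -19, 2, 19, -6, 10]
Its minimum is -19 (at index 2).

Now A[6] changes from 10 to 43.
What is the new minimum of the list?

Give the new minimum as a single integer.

Old min = -19 (at index 2)
Change: A[6] 10 -> 43
Changed element was NOT the old min.
  New min = min(old_min, new_val) = min(-19, 43) = -19

Answer: -19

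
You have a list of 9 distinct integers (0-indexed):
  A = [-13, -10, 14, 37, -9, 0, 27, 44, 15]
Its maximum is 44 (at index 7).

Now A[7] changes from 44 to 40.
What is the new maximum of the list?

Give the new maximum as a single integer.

Old max = 44 (at index 7)
Change: A[7] 44 -> 40
Changed element WAS the max -> may need rescan.
  Max of remaining elements: 37
  New max = max(40, 37) = 40

Answer: 40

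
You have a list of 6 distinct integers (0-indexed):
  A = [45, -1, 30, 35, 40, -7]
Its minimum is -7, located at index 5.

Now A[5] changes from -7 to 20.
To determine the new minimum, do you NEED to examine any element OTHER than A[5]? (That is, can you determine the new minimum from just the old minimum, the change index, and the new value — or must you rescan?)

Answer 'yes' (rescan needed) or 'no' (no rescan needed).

Answer: yes

Derivation:
Old min = -7 at index 5
Change at index 5: -7 -> 20
Index 5 WAS the min and new value 20 > old min -7. Must rescan other elements to find the new min.
Needs rescan: yes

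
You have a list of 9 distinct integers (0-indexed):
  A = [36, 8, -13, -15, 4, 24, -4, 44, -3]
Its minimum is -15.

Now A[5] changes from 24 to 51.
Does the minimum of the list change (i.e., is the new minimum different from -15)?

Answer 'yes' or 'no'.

Old min = -15
Change: A[5] 24 -> 51
Changed element was NOT the min; min changes only if 51 < -15.
New min = -15; changed? no

Answer: no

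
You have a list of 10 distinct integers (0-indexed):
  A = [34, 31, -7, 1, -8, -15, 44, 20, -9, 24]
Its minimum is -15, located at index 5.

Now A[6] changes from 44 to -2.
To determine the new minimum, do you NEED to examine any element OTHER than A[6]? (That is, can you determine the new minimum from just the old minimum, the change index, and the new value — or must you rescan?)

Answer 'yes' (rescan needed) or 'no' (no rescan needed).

Answer: no

Derivation:
Old min = -15 at index 5
Change at index 6: 44 -> -2
Index 6 was NOT the min. New min = min(-15, -2). No rescan of other elements needed.
Needs rescan: no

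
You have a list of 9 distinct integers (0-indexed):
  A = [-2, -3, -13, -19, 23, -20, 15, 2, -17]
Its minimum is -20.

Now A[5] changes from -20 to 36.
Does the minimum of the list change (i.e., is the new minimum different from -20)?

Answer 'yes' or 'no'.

Answer: yes

Derivation:
Old min = -20
Change: A[5] -20 -> 36
Changed element was the min; new min must be rechecked.
New min = -19; changed? yes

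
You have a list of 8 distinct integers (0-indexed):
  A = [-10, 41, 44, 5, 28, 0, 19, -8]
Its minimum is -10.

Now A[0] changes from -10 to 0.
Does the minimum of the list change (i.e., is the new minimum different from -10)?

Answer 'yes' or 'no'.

Old min = -10
Change: A[0] -10 -> 0
Changed element was the min; new min must be rechecked.
New min = -8; changed? yes

Answer: yes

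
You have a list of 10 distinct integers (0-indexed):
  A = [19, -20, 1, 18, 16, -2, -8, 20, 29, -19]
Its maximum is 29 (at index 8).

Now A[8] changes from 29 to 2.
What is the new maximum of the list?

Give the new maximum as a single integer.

Answer: 20

Derivation:
Old max = 29 (at index 8)
Change: A[8] 29 -> 2
Changed element WAS the max -> may need rescan.
  Max of remaining elements: 20
  New max = max(2, 20) = 20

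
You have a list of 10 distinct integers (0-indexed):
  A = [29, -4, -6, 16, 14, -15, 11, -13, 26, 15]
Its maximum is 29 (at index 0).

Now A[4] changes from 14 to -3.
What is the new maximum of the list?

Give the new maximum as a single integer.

Old max = 29 (at index 0)
Change: A[4] 14 -> -3
Changed element was NOT the old max.
  New max = max(old_max, new_val) = max(29, -3) = 29

Answer: 29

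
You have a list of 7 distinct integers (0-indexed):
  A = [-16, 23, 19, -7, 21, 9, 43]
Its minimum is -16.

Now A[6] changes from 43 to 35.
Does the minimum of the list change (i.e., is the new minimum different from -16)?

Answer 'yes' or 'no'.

Old min = -16
Change: A[6] 43 -> 35
Changed element was NOT the min; min changes only if 35 < -16.
New min = -16; changed? no

Answer: no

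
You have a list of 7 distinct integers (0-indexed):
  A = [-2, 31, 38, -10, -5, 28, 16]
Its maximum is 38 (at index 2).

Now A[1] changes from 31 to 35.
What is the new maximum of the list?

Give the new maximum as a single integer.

Old max = 38 (at index 2)
Change: A[1] 31 -> 35
Changed element was NOT the old max.
  New max = max(old_max, new_val) = max(38, 35) = 38

Answer: 38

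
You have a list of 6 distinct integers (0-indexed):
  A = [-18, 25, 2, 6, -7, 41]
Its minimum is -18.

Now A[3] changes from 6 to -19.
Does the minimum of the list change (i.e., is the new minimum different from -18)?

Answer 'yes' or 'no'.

Old min = -18
Change: A[3] 6 -> -19
Changed element was NOT the min; min changes only if -19 < -18.
New min = -19; changed? yes

Answer: yes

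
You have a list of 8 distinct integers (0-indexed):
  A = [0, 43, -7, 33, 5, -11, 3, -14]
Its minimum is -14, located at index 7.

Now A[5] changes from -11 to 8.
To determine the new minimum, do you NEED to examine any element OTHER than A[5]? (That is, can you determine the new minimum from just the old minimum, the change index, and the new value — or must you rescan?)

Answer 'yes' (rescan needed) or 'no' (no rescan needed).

Old min = -14 at index 7
Change at index 5: -11 -> 8
Index 5 was NOT the min. New min = min(-14, 8). No rescan of other elements needed.
Needs rescan: no

Answer: no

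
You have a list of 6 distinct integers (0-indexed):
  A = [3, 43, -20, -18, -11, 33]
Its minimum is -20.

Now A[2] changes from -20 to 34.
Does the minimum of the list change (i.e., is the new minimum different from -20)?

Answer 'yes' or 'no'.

Old min = -20
Change: A[2] -20 -> 34
Changed element was the min; new min must be rechecked.
New min = -18; changed? yes

Answer: yes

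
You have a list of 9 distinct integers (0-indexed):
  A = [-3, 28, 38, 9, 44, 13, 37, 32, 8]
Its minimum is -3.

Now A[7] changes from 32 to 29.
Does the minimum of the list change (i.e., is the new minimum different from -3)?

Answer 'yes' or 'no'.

Old min = -3
Change: A[7] 32 -> 29
Changed element was NOT the min; min changes only if 29 < -3.
New min = -3; changed? no

Answer: no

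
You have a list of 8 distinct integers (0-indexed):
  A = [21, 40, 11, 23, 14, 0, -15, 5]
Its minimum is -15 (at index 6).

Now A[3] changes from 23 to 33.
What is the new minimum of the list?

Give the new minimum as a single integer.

Old min = -15 (at index 6)
Change: A[3] 23 -> 33
Changed element was NOT the old min.
  New min = min(old_min, new_val) = min(-15, 33) = -15

Answer: -15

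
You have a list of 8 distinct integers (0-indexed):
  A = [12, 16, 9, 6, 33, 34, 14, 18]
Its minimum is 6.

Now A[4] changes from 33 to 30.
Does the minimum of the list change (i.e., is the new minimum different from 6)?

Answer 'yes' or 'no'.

Answer: no

Derivation:
Old min = 6
Change: A[4] 33 -> 30
Changed element was NOT the min; min changes only if 30 < 6.
New min = 6; changed? no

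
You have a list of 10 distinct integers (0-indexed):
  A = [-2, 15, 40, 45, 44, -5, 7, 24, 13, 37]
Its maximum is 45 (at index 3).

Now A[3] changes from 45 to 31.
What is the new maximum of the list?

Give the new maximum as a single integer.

Old max = 45 (at index 3)
Change: A[3] 45 -> 31
Changed element WAS the max -> may need rescan.
  Max of remaining elements: 44
  New max = max(31, 44) = 44

Answer: 44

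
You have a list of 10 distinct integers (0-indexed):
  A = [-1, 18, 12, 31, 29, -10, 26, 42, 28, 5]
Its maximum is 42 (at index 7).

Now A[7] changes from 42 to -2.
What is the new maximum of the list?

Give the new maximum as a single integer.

Answer: 31

Derivation:
Old max = 42 (at index 7)
Change: A[7] 42 -> -2
Changed element WAS the max -> may need rescan.
  Max of remaining elements: 31
  New max = max(-2, 31) = 31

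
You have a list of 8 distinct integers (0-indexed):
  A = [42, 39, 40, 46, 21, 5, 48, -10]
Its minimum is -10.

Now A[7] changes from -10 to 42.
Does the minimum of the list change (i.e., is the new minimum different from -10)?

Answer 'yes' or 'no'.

Old min = -10
Change: A[7] -10 -> 42
Changed element was the min; new min must be rechecked.
New min = 5; changed? yes

Answer: yes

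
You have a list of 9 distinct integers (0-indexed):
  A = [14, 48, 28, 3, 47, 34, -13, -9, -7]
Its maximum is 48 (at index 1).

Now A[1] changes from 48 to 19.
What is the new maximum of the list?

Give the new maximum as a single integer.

Old max = 48 (at index 1)
Change: A[1] 48 -> 19
Changed element WAS the max -> may need rescan.
  Max of remaining elements: 47
  New max = max(19, 47) = 47

Answer: 47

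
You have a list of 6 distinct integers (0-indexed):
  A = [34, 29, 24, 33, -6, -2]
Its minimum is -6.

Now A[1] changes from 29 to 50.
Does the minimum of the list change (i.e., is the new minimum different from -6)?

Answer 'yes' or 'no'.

Answer: no

Derivation:
Old min = -6
Change: A[1] 29 -> 50
Changed element was NOT the min; min changes only if 50 < -6.
New min = -6; changed? no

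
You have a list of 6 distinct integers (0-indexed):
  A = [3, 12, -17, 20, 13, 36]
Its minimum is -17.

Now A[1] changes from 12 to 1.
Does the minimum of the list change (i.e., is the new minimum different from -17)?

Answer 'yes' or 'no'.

Answer: no

Derivation:
Old min = -17
Change: A[1] 12 -> 1
Changed element was NOT the min; min changes only if 1 < -17.
New min = -17; changed? no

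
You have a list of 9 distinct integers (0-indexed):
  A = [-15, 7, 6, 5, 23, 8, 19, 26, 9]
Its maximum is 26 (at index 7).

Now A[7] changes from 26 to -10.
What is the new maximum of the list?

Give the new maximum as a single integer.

Answer: 23

Derivation:
Old max = 26 (at index 7)
Change: A[7] 26 -> -10
Changed element WAS the max -> may need rescan.
  Max of remaining elements: 23
  New max = max(-10, 23) = 23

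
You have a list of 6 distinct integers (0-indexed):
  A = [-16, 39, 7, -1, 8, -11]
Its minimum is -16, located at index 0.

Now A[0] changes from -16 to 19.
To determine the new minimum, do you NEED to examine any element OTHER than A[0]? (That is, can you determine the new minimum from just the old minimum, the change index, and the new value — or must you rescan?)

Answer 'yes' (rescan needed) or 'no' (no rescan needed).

Answer: yes

Derivation:
Old min = -16 at index 0
Change at index 0: -16 -> 19
Index 0 WAS the min and new value 19 > old min -16. Must rescan other elements to find the new min.
Needs rescan: yes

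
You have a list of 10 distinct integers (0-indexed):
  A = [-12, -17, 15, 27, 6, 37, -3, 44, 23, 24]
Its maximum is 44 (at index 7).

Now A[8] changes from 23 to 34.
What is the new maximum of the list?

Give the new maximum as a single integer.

Answer: 44

Derivation:
Old max = 44 (at index 7)
Change: A[8] 23 -> 34
Changed element was NOT the old max.
  New max = max(old_max, new_val) = max(44, 34) = 44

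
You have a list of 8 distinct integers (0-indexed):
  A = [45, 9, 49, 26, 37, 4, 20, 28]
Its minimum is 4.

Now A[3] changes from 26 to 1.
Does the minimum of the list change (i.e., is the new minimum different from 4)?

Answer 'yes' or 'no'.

Answer: yes

Derivation:
Old min = 4
Change: A[3] 26 -> 1
Changed element was NOT the min; min changes only if 1 < 4.
New min = 1; changed? yes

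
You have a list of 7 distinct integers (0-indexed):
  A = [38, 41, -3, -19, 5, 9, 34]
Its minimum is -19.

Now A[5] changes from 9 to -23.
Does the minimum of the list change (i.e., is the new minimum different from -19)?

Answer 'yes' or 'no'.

Answer: yes

Derivation:
Old min = -19
Change: A[5] 9 -> -23
Changed element was NOT the min; min changes only if -23 < -19.
New min = -23; changed? yes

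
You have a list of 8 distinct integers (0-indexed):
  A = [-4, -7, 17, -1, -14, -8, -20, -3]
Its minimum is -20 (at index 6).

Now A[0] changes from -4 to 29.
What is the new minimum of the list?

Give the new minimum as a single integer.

Old min = -20 (at index 6)
Change: A[0] -4 -> 29
Changed element was NOT the old min.
  New min = min(old_min, new_val) = min(-20, 29) = -20

Answer: -20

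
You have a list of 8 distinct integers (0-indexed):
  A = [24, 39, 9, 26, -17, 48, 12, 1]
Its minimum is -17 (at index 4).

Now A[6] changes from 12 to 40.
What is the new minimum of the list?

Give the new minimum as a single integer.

Old min = -17 (at index 4)
Change: A[6] 12 -> 40
Changed element was NOT the old min.
  New min = min(old_min, new_val) = min(-17, 40) = -17

Answer: -17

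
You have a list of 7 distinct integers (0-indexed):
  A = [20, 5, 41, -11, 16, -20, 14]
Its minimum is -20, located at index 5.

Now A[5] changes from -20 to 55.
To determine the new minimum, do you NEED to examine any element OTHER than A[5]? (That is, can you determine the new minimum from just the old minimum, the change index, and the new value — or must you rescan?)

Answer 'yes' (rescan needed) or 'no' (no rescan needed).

Answer: yes

Derivation:
Old min = -20 at index 5
Change at index 5: -20 -> 55
Index 5 WAS the min and new value 55 > old min -20. Must rescan other elements to find the new min.
Needs rescan: yes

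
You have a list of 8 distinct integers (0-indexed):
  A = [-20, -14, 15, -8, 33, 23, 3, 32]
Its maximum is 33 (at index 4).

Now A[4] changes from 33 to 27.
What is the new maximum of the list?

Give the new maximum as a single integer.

Old max = 33 (at index 4)
Change: A[4] 33 -> 27
Changed element WAS the max -> may need rescan.
  Max of remaining elements: 32
  New max = max(27, 32) = 32

Answer: 32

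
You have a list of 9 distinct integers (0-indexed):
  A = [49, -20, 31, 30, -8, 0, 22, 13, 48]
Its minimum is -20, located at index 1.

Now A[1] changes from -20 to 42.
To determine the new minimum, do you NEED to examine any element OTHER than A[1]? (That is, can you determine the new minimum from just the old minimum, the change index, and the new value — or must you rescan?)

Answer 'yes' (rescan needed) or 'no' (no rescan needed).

Old min = -20 at index 1
Change at index 1: -20 -> 42
Index 1 WAS the min and new value 42 > old min -20. Must rescan other elements to find the new min.
Needs rescan: yes

Answer: yes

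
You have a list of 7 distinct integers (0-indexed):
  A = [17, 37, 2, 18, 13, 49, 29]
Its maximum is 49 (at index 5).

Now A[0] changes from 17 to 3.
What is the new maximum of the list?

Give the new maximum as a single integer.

Old max = 49 (at index 5)
Change: A[0] 17 -> 3
Changed element was NOT the old max.
  New max = max(old_max, new_val) = max(49, 3) = 49

Answer: 49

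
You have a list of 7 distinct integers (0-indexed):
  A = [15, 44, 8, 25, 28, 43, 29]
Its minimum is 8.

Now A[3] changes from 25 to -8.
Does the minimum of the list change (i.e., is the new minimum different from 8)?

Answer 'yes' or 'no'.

Answer: yes

Derivation:
Old min = 8
Change: A[3] 25 -> -8
Changed element was NOT the min; min changes only if -8 < 8.
New min = -8; changed? yes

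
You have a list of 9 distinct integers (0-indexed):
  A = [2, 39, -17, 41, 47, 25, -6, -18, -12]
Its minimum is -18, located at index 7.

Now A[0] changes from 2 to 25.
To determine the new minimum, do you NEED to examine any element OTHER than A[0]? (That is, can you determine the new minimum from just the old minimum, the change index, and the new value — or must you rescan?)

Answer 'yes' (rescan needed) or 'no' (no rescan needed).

Answer: no

Derivation:
Old min = -18 at index 7
Change at index 0: 2 -> 25
Index 0 was NOT the min. New min = min(-18, 25). No rescan of other elements needed.
Needs rescan: no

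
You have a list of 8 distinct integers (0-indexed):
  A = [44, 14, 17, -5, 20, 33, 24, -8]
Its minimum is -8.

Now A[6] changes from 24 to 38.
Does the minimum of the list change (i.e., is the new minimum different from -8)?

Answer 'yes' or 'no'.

Answer: no

Derivation:
Old min = -8
Change: A[6] 24 -> 38
Changed element was NOT the min; min changes only if 38 < -8.
New min = -8; changed? no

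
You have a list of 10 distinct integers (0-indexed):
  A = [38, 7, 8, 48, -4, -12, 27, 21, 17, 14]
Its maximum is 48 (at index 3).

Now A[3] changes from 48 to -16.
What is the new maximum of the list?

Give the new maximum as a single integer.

Answer: 38

Derivation:
Old max = 48 (at index 3)
Change: A[3] 48 -> -16
Changed element WAS the max -> may need rescan.
  Max of remaining elements: 38
  New max = max(-16, 38) = 38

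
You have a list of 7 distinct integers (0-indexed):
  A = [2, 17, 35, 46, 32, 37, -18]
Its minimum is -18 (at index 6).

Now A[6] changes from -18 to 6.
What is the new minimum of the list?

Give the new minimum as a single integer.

Old min = -18 (at index 6)
Change: A[6] -18 -> 6
Changed element WAS the min. Need to check: is 6 still <= all others?
  Min of remaining elements: 2
  New min = min(6, 2) = 2

Answer: 2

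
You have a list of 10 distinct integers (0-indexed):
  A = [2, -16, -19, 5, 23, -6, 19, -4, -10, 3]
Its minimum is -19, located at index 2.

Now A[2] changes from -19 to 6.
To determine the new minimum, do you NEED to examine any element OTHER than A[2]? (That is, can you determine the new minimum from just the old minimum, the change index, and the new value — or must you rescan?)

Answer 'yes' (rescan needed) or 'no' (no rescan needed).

Answer: yes

Derivation:
Old min = -19 at index 2
Change at index 2: -19 -> 6
Index 2 WAS the min and new value 6 > old min -19. Must rescan other elements to find the new min.
Needs rescan: yes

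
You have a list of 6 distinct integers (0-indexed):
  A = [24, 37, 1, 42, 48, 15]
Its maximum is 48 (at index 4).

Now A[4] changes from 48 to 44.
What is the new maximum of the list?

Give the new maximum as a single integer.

Answer: 44

Derivation:
Old max = 48 (at index 4)
Change: A[4] 48 -> 44
Changed element WAS the max -> may need rescan.
  Max of remaining elements: 42
  New max = max(44, 42) = 44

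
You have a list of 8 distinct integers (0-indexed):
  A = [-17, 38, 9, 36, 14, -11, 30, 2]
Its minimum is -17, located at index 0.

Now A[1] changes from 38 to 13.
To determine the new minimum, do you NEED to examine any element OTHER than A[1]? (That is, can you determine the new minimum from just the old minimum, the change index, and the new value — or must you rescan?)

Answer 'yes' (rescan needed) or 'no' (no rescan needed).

Answer: no

Derivation:
Old min = -17 at index 0
Change at index 1: 38 -> 13
Index 1 was NOT the min. New min = min(-17, 13). No rescan of other elements needed.
Needs rescan: no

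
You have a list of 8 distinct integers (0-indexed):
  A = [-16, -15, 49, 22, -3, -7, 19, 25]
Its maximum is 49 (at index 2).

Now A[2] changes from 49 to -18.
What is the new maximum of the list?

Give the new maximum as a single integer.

Answer: 25

Derivation:
Old max = 49 (at index 2)
Change: A[2] 49 -> -18
Changed element WAS the max -> may need rescan.
  Max of remaining elements: 25
  New max = max(-18, 25) = 25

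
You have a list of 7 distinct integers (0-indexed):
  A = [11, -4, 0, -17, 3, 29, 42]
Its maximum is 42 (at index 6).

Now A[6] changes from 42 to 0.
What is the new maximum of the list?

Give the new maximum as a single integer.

Answer: 29

Derivation:
Old max = 42 (at index 6)
Change: A[6] 42 -> 0
Changed element WAS the max -> may need rescan.
  Max of remaining elements: 29
  New max = max(0, 29) = 29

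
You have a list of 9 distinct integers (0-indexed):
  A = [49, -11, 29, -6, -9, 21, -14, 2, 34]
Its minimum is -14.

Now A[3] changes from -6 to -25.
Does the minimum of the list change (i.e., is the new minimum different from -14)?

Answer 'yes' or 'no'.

Answer: yes

Derivation:
Old min = -14
Change: A[3] -6 -> -25
Changed element was NOT the min; min changes only if -25 < -14.
New min = -25; changed? yes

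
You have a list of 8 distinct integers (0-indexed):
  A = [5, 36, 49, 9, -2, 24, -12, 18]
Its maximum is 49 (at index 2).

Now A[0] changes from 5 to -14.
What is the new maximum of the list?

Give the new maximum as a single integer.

Answer: 49

Derivation:
Old max = 49 (at index 2)
Change: A[0] 5 -> -14
Changed element was NOT the old max.
  New max = max(old_max, new_val) = max(49, -14) = 49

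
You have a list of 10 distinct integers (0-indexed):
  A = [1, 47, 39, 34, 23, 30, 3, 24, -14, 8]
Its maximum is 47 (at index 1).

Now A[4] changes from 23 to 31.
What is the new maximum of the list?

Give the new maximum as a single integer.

Answer: 47

Derivation:
Old max = 47 (at index 1)
Change: A[4] 23 -> 31
Changed element was NOT the old max.
  New max = max(old_max, new_val) = max(47, 31) = 47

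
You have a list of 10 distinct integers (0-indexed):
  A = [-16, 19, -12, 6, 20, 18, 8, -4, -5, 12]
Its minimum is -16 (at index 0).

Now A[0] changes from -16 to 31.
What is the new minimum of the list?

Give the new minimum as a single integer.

Answer: -12

Derivation:
Old min = -16 (at index 0)
Change: A[0] -16 -> 31
Changed element WAS the min. Need to check: is 31 still <= all others?
  Min of remaining elements: -12
  New min = min(31, -12) = -12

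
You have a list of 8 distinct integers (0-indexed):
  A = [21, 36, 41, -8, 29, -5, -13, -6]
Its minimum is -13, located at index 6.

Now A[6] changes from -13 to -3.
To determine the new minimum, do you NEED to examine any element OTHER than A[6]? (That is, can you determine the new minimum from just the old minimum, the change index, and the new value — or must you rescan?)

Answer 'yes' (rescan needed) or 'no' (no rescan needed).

Answer: yes

Derivation:
Old min = -13 at index 6
Change at index 6: -13 -> -3
Index 6 WAS the min and new value -3 > old min -13. Must rescan other elements to find the new min.
Needs rescan: yes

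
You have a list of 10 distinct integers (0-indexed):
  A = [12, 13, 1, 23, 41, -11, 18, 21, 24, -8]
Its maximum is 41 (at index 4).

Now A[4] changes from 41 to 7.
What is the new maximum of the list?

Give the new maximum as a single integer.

Answer: 24

Derivation:
Old max = 41 (at index 4)
Change: A[4] 41 -> 7
Changed element WAS the max -> may need rescan.
  Max of remaining elements: 24
  New max = max(7, 24) = 24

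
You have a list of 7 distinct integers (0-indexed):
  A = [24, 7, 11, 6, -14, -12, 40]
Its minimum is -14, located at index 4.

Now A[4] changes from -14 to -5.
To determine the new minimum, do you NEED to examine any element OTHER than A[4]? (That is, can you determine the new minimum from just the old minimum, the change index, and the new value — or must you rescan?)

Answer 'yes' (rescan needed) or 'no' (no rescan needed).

Answer: yes

Derivation:
Old min = -14 at index 4
Change at index 4: -14 -> -5
Index 4 WAS the min and new value -5 > old min -14. Must rescan other elements to find the new min.
Needs rescan: yes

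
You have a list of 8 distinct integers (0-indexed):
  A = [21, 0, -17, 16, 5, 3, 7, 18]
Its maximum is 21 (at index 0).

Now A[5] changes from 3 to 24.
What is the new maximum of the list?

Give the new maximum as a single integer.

Answer: 24

Derivation:
Old max = 21 (at index 0)
Change: A[5] 3 -> 24
Changed element was NOT the old max.
  New max = max(old_max, new_val) = max(21, 24) = 24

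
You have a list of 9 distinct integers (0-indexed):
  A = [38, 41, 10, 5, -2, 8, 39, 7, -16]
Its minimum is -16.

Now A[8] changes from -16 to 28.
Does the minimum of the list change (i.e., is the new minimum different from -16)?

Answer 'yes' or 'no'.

Answer: yes

Derivation:
Old min = -16
Change: A[8] -16 -> 28
Changed element was the min; new min must be rechecked.
New min = -2; changed? yes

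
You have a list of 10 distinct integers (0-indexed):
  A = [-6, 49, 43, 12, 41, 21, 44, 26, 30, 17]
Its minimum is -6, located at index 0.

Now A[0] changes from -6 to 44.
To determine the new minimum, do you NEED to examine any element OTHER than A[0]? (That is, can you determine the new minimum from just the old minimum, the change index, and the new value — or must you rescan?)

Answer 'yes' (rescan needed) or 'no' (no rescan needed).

Old min = -6 at index 0
Change at index 0: -6 -> 44
Index 0 WAS the min and new value 44 > old min -6. Must rescan other elements to find the new min.
Needs rescan: yes

Answer: yes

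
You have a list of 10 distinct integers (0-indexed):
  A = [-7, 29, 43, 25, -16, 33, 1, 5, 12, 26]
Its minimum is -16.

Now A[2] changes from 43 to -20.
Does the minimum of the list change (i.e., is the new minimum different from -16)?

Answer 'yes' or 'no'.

Answer: yes

Derivation:
Old min = -16
Change: A[2] 43 -> -20
Changed element was NOT the min; min changes only if -20 < -16.
New min = -20; changed? yes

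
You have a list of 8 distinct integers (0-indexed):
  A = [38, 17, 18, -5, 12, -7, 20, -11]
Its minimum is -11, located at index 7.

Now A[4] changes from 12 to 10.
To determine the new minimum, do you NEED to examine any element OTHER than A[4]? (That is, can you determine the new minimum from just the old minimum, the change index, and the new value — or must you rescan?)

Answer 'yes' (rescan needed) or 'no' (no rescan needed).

Answer: no

Derivation:
Old min = -11 at index 7
Change at index 4: 12 -> 10
Index 4 was NOT the min. New min = min(-11, 10). No rescan of other elements needed.
Needs rescan: no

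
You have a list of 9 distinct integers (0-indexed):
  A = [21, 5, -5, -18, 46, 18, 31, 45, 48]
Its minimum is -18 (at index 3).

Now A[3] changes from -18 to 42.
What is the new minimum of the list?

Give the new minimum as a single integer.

Answer: -5

Derivation:
Old min = -18 (at index 3)
Change: A[3] -18 -> 42
Changed element WAS the min. Need to check: is 42 still <= all others?
  Min of remaining elements: -5
  New min = min(42, -5) = -5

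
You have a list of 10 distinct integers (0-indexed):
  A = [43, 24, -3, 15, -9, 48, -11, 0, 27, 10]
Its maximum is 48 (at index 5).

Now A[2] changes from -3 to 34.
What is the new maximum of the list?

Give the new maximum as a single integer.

Old max = 48 (at index 5)
Change: A[2] -3 -> 34
Changed element was NOT the old max.
  New max = max(old_max, new_val) = max(48, 34) = 48

Answer: 48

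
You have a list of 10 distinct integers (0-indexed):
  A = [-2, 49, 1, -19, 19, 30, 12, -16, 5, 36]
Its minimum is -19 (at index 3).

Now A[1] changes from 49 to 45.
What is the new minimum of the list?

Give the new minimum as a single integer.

Answer: -19

Derivation:
Old min = -19 (at index 3)
Change: A[1] 49 -> 45
Changed element was NOT the old min.
  New min = min(old_min, new_val) = min(-19, 45) = -19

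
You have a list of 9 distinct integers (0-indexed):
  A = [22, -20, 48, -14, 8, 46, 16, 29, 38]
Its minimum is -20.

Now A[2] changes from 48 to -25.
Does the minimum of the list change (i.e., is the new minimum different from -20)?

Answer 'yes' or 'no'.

Old min = -20
Change: A[2] 48 -> -25
Changed element was NOT the min; min changes only if -25 < -20.
New min = -25; changed? yes

Answer: yes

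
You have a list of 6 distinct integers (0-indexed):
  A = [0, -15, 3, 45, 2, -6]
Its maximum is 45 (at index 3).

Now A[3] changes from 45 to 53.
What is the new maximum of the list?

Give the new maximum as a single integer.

Answer: 53

Derivation:
Old max = 45 (at index 3)
Change: A[3] 45 -> 53
Changed element WAS the max -> may need rescan.
  Max of remaining elements: 3
  New max = max(53, 3) = 53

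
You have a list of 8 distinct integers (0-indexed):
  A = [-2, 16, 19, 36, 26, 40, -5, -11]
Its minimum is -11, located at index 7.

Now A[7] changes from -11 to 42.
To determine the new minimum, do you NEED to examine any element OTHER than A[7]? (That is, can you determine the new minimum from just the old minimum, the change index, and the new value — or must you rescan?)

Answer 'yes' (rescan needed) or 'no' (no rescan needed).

Old min = -11 at index 7
Change at index 7: -11 -> 42
Index 7 WAS the min and new value 42 > old min -11. Must rescan other elements to find the new min.
Needs rescan: yes

Answer: yes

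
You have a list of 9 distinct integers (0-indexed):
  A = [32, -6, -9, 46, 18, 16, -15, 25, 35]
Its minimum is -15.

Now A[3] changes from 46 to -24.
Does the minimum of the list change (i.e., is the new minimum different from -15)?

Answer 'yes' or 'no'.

Answer: yes

Derivation:
Old min = -15
Change: A[3] 46 -> -24
Changed element was NOT the min; min changes only if -24 < -15.
New min = -24; changed? yes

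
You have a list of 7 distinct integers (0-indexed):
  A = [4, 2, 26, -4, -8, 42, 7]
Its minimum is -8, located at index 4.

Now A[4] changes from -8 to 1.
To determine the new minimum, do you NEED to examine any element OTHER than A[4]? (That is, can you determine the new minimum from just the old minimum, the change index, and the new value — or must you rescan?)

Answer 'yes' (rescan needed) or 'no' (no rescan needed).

Answer: yes

Derivation:
Old min = -8 at index 4
Change at index 4: -8 -> 1
Index 4 WAS the min and new value 1 > old min -8. Must rescan other elements to find the new min.
Needs rescan: yes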